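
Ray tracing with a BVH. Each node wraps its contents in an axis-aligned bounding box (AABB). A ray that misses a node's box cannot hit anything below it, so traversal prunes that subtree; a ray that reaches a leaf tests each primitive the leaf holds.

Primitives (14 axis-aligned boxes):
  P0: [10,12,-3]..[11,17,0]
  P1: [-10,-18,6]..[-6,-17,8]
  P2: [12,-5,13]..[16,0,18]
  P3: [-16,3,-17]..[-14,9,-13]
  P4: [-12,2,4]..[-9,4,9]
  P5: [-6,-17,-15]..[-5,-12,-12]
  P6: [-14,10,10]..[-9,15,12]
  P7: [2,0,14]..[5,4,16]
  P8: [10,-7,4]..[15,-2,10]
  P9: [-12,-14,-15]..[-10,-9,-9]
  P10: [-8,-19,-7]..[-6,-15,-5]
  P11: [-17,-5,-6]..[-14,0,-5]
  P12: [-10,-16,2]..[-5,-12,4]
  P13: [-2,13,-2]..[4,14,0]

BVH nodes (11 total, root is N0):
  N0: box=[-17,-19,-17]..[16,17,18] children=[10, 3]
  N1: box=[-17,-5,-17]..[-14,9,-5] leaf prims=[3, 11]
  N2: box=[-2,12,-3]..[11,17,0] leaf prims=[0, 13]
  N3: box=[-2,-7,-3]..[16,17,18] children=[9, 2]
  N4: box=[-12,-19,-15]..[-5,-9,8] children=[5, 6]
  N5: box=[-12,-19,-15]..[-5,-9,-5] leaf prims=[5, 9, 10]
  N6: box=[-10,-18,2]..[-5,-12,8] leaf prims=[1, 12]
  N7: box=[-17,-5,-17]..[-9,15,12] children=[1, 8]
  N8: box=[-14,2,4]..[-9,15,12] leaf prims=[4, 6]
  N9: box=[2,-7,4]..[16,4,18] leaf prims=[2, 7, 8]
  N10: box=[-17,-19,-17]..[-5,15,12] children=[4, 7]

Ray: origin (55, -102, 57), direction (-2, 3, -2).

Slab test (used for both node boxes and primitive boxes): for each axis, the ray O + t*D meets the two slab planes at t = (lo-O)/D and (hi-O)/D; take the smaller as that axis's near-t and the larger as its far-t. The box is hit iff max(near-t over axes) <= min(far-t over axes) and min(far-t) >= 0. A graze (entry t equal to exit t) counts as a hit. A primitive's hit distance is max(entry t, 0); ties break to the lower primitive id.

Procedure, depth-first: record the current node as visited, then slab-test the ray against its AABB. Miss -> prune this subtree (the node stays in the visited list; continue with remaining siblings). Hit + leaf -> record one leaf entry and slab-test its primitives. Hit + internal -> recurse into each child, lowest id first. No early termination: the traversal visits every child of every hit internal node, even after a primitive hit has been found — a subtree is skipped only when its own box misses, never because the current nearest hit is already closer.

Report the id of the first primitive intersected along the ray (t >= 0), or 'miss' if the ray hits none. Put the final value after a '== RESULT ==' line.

Trace the traversal:
N0 x:[39/2,36] y:[83/3,119/3] z:[39/2,37] -> hit [83/3,36], descend [3, 10]
  N3 x:[39/2,57/2] y:[95/3,119/3] z:[39/2,30] -> miss, prune
  N10 x:[30,36] y:[83/3,39] z:[45/2,37] -> hit [30,36], descend [4, 7]
    N4 x:[30,67/2] y:[83/3,31] z:[49/2,36] -> hit [30,31], descend [5, 6]
      N5 x:[30,67/2] y:[83/3,31] z:[31,36] -> hit [31,31] leaf, test {P5(miss), P9(miss), P10(miss)}
      N6 x:[30,65/2] y:[28,30] z:[49/2,55/2] -> miss, prune
    N7 x:[32,36] y:[97/3,39] z:[45/2,37] -> hit [97/3,36], descend [1, 8]
      N1 x:[69/2,36] y:[97/3,37] z:[31,37] -> hit [69/2,36] leaf, test {P3@t=35, P11(miss)}
      N8 x:[32,69/2] y:[104/3,39] z:[45/2,53/2] -> miss, prune

order=[0, 3, 10, 4, 5, 6, 7, 1, 8]  |boxes|=9  |leaves|=2  hit=P3

== RESULT ==
3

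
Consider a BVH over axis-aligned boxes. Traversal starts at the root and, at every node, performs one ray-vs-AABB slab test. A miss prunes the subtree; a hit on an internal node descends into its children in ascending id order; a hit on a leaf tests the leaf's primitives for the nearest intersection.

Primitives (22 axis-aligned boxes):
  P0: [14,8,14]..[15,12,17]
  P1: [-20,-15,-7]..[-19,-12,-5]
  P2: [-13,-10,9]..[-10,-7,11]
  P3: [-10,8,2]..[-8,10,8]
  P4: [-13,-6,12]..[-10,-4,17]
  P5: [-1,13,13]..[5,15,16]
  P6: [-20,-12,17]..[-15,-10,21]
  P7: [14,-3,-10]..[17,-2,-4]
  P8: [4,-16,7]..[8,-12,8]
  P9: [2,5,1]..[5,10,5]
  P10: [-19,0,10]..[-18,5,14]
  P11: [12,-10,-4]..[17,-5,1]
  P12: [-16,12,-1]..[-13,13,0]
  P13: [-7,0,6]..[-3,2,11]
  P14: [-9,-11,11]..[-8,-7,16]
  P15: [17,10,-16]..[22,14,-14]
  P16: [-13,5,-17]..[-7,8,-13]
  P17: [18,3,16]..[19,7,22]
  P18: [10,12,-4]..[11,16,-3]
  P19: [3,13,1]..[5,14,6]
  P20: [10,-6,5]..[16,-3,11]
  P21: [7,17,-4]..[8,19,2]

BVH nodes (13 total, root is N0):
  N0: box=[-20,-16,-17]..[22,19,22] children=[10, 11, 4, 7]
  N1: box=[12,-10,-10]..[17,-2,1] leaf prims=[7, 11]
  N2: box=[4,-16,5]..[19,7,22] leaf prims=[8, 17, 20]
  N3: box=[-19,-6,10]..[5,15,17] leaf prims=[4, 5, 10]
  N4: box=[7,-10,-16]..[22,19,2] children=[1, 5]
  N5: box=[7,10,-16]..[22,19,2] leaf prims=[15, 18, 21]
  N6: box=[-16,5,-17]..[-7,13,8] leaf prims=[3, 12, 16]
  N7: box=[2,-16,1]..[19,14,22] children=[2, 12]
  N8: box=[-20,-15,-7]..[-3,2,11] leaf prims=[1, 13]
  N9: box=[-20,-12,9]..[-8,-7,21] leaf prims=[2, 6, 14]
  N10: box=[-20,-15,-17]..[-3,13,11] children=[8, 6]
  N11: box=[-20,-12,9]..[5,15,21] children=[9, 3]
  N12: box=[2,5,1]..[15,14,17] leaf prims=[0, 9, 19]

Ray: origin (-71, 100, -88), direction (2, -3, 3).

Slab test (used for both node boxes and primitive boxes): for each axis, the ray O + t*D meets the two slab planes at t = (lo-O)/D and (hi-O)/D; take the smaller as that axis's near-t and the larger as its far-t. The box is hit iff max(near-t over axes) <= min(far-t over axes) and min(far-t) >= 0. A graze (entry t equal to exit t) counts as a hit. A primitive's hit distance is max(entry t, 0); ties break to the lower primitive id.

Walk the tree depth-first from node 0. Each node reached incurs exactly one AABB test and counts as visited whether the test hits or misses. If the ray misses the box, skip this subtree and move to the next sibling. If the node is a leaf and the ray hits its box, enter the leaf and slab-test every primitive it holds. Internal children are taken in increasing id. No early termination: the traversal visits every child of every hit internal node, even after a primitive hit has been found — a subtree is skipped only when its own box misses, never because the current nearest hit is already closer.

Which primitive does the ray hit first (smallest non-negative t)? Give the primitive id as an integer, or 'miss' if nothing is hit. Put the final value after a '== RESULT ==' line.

Trace the traversal:
N0 x:[51/2,93/2] y:[27,116/3] z:[71/3,110/3] -> hit [27,110/3], descend [4, 7, 10, 11]
  N4 x:[39,93/2] y:[27,110/3] z:[24,30] -> miss, prune
  N7 x:[73/2,45] y:[86/3,116/3] z:[89/3,110/3] -> hit [73/2,110/3], descend [2, 12]
    N2 x:[75/2,45] y:[31,116/3] z:[31,110/3] -> miss, prune
    N12 x:[73/2,43] y:[86/3,95/3] z:[89/3,35] -> miss, prune
  N10 x:[51/2,34] y:[29,115/3] z:[71/3,33] -> hit [29,33], descend [6, 8]
    N6 x:[55/2,32] y:[29,95/3] z:[71/3,32] -> hit [29,95/3] leaf, test {P3@t=61/2, P12@t=29, P16(miss)}
    N8 x:[51/2,34] y:[98/3,115/3] z:[27,33] -> hit [98/3,33] leaf, test {P1(miss), P13@t=98/3}
  N11 x:[51/2,38] y:[85/3,112/3] z:[97/3,109/3] -> hit [97/3,109/3], descend [3, 9]
    N3 x:[26,38] y:[85/3,106/3] z:[98/3,35] -> hit [98/3,35] leaf, test {P4(miss), P5(miss), P10(miss)}
    N9 x:[51/2,63/2] y:[107/3,112/3] z:[97/3,109/3] -> miss, prune

Summary -> nodes [0, 4, 7, 2, 12, 10, 6, 8, 11, 3, 9]; box-tests=11; leaf-entries=3; first=P12

== RESULT ==
12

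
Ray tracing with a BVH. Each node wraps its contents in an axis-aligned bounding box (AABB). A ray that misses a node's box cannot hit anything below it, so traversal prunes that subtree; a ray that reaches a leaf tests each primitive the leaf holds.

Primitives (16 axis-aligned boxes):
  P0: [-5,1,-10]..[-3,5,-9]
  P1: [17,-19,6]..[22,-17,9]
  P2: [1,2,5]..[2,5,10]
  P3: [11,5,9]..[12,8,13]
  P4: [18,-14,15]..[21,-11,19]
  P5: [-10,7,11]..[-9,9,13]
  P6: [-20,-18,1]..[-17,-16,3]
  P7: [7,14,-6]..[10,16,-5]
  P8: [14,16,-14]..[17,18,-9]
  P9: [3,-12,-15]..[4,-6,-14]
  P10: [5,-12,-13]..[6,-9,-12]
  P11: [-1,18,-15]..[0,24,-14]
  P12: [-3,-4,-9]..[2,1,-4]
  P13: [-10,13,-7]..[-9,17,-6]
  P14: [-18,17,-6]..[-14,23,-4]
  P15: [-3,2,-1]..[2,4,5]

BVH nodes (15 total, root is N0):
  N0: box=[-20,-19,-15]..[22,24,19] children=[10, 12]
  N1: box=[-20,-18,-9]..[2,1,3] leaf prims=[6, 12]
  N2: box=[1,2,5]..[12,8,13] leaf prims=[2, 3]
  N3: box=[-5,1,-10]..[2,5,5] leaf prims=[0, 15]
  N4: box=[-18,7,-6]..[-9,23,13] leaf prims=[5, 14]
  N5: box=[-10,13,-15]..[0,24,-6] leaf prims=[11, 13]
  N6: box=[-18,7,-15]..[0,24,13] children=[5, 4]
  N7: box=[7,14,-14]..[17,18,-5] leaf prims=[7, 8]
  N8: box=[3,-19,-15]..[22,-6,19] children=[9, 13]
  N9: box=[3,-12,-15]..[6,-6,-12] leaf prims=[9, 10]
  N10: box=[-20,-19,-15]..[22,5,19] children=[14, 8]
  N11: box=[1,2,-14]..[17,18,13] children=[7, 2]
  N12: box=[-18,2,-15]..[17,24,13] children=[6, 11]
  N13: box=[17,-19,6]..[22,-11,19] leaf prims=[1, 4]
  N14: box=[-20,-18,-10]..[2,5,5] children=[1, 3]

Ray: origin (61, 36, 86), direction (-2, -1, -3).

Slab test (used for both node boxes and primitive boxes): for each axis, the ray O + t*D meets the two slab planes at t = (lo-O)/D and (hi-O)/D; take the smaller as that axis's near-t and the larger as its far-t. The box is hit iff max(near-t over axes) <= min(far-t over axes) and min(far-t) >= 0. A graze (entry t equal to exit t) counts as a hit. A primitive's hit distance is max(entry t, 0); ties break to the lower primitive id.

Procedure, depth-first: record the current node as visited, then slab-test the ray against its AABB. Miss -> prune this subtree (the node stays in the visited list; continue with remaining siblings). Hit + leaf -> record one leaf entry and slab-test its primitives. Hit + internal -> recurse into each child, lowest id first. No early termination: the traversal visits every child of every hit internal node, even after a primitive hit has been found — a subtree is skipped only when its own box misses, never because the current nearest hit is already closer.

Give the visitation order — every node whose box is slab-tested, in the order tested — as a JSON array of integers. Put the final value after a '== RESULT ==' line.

Trace the traversal:
N0 x:[39/2,81/2] y:[12,55] z:[67/3,101/3] -> hit [67/3,101/3], descend [10, 12]
  N10 x:[39/2,81/2] y:[31,55] z:[67/3,101/3] -> hit [31,101/3], descend [8, 14]
    N8 x:[39/2,29] y:[42,55] z:[67/3,101/3] -> miss, prune
    N14 x:[59/2,81/2] y:[31,54] z:[27,32] -> hit [31,32], descend [1, 3]
      N1 x:[59/2,81/2] y:[35,54] z:[83/3,95/3] -> miss, prune
      N3 x:[59/2,33] y:[31,35] z:[27,32] -> hit [31,32] leaf, test {P0@t=32, P15(miss)}
  N12 x:[22,79/2] y:[12,34] z:[73/3,101/3] -> hit [73/3,101/3], descend [6, 11]
    N6 x:[61/2,79/2] y:[12,29] z:[73/3,101/3] -> miss, prune
    N11 x:[22,30] y:[18,34] z:[73/3,100/3] -> hit [73/3,30], descend [2, 7]
      N2 x:[49/2,30] y:[28,34] z:[73/3,27] -> miss, prune
      N7 x:[22,27] y:[18,22] z:[91/3,100/3] -> miss, prune

11 AABB tests over nodes [0, 10, 8, 14, 1, 3, 12, 6, 11, 2, 7]; 1 leaf entered; closest P0.

== RESULT ==
[0, 10, 8, 14, 1, 3, 12, 6, 11, 2, 7]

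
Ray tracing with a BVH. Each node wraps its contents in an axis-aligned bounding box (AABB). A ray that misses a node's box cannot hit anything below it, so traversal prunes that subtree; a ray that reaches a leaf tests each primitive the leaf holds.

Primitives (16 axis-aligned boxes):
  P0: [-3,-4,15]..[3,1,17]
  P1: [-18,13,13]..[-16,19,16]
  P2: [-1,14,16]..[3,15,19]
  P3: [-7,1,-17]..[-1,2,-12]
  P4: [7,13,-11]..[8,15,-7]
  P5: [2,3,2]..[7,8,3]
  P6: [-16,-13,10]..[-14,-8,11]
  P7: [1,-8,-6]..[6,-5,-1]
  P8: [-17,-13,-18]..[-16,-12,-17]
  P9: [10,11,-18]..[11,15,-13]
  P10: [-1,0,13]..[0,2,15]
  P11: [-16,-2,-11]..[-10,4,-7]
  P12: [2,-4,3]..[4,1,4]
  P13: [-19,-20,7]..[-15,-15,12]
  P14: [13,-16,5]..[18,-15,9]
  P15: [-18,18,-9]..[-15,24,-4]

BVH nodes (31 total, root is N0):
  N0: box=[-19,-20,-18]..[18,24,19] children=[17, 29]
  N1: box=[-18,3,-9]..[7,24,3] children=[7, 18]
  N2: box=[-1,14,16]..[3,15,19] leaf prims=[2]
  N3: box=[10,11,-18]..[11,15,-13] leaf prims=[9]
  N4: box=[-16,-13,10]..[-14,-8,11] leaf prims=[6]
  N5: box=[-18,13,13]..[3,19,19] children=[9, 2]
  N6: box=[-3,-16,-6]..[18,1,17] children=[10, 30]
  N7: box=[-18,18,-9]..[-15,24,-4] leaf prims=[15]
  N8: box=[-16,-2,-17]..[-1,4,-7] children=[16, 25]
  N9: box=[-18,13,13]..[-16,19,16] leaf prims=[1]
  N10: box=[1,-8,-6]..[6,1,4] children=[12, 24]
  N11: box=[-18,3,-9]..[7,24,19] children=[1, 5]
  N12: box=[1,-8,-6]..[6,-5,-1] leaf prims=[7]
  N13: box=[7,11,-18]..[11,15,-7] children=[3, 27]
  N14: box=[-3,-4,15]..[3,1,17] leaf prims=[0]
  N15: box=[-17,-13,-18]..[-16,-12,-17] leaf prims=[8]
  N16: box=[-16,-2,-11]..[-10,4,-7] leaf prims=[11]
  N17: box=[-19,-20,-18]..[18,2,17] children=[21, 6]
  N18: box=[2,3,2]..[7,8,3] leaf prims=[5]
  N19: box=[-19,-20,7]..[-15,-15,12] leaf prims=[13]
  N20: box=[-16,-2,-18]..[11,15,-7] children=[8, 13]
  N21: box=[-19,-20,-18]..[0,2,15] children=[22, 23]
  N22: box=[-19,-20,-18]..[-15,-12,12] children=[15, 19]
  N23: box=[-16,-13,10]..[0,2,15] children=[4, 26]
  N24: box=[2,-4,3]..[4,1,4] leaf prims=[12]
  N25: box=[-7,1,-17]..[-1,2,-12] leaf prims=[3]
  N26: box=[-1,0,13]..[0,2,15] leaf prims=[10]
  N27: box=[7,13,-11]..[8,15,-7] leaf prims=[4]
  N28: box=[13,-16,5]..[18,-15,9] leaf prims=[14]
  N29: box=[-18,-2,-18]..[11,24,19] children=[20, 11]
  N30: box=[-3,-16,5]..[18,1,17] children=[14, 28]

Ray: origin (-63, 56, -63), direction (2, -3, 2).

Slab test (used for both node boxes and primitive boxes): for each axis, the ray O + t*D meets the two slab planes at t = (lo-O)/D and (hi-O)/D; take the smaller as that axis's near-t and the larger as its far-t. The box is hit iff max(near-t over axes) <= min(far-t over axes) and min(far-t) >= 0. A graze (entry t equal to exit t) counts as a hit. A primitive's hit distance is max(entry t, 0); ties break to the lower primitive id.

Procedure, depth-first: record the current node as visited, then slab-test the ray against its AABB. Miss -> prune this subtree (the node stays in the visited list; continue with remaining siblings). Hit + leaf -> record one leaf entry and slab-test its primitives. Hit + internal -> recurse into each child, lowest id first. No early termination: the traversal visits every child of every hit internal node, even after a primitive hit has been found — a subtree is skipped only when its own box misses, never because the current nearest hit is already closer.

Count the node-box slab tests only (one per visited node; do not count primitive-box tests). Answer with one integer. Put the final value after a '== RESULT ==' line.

Walk:
N0 x:[22,81/2] y:[32/3,76/3] z:[45/2,41] -> hit [45/2,76/3], descend [17, 29]
  N17 x:[22,81/2] y:[18,76/3] z:[45/2,40] -> hit [45/2,76/3], descend [6, 21]
    N6 x:[30,81/2] y:[55/3,24] z:[57/2,40] -> miss, prune
    N21 x:[22,63/2] y:[18,76/3] z:[45/2,39] -> hit [45/2,76/3], descend [22, 23]
      N22 x:[22,24] y:[68/3,76/3] z:[45/2,75/2] -> hit [68/3,24], descend [15, 19]
        N15 x:[23,47/2] y:[68/3,23] z:[45/2,23] -> hit [23,23] leaf, test {P8@t=23}
        N19 x:[22,24] y:[71/3,76/3] z:[35,75/2] -> miss, prune
      N23 x:[47/2,63/2] y:[18,23] z:[73/2,39] -> miss, prune
  N29 x:[45/2,37] y:[32/3,58/3] z:[45/2,41] -> miss, prune

order=[0, 17, 6, 21, 22, 15, 19, 23, 29]  |boxes|=9  |leaves|=1  hit=P8

== RESULT ==
9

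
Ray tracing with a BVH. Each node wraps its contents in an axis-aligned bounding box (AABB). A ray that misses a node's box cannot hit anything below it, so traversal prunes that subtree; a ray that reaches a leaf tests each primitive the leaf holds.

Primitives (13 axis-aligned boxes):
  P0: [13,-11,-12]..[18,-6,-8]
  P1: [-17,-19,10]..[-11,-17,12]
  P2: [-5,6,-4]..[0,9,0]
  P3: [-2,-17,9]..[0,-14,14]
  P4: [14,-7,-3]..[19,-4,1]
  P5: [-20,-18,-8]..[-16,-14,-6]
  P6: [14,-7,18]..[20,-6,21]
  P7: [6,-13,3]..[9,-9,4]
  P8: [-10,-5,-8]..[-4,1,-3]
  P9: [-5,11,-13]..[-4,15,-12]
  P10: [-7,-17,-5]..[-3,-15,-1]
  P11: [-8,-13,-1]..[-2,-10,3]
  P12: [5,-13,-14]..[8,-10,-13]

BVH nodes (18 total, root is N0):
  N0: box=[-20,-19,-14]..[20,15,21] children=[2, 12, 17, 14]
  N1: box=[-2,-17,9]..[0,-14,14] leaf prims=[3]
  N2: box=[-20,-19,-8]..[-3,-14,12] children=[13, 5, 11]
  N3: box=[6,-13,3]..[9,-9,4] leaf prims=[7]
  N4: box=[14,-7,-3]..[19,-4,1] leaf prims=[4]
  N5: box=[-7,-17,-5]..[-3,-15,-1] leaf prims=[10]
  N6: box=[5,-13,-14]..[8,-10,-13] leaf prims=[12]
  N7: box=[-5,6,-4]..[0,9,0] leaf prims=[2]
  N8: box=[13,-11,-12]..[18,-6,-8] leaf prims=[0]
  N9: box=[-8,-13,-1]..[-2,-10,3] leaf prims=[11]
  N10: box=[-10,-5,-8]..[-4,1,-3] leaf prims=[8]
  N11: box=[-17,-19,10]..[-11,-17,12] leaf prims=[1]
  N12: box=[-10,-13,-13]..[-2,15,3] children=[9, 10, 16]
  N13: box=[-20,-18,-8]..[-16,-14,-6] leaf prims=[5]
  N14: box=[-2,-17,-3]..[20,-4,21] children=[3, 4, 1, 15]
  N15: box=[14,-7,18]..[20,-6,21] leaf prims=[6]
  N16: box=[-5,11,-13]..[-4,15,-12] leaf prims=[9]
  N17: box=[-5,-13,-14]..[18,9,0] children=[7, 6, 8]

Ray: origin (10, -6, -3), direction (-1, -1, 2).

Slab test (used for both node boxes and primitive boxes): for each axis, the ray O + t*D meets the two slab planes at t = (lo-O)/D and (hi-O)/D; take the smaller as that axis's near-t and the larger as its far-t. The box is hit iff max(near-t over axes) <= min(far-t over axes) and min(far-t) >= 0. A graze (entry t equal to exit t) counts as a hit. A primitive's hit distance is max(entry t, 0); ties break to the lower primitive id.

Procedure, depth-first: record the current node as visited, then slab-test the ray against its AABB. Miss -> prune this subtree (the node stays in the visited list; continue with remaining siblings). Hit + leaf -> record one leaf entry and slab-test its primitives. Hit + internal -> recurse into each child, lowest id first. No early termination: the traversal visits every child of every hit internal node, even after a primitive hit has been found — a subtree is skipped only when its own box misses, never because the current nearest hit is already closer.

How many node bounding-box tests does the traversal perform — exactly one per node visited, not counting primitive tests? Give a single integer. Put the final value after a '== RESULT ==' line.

Traverse from the root:
N0 x:[-10,30] y:[-21,13] z:[-11/2,12] -> hit [-11/2,12], descend [2, 12, 14, 17]
  N2 x:[13,30] y:[8,13] z:[-5/2,15/2] -> miss, prune
  N12 x:[12,20] y:[-21,7] z:[-5,3] -> miss, prune
  N14 x:[-10,12] y:[-2,11] z:[0,12] -> hit [0,11], descend [1, 3, 4, 15]
    N1 x:[10,12] y:[8,11] z:[6,17/2] -> miss, prune
    N3 x:[1,4] y:[3,7] z:[3,7/2] -> hit [3,7/2] leaf, test {P7@t=3}
    N4 x:[-9,-4] y:[-2,1] z:[0,2] -> miss, prune
    N15 x:[-10,-4] y:[0,1] z:[21/2,12] -> miss, prune
  N17 x:[-8,15] y:[-15,7] z:[-11/2,3/2] -> hit [-11/2,3/2], descend [6, 7, 8]
    N6 x:[2,5] y:[4,7] z:[-11/2,-5] -> miss, prune
    N7 x:[10,15] y:[-15,-12] z:[-1/2,3/2] -> miss, prune
    N8 x:[-8,-3] y:[0,5] z:[-9/2,-5/2] -> miss, prune

Visited [0, 2, 12, 14, 1, 3, 4, 15, 17, 6, 7, 8]. Tests: 12 box, 1 leaf. Nearest: P7.

== RESULT ==
12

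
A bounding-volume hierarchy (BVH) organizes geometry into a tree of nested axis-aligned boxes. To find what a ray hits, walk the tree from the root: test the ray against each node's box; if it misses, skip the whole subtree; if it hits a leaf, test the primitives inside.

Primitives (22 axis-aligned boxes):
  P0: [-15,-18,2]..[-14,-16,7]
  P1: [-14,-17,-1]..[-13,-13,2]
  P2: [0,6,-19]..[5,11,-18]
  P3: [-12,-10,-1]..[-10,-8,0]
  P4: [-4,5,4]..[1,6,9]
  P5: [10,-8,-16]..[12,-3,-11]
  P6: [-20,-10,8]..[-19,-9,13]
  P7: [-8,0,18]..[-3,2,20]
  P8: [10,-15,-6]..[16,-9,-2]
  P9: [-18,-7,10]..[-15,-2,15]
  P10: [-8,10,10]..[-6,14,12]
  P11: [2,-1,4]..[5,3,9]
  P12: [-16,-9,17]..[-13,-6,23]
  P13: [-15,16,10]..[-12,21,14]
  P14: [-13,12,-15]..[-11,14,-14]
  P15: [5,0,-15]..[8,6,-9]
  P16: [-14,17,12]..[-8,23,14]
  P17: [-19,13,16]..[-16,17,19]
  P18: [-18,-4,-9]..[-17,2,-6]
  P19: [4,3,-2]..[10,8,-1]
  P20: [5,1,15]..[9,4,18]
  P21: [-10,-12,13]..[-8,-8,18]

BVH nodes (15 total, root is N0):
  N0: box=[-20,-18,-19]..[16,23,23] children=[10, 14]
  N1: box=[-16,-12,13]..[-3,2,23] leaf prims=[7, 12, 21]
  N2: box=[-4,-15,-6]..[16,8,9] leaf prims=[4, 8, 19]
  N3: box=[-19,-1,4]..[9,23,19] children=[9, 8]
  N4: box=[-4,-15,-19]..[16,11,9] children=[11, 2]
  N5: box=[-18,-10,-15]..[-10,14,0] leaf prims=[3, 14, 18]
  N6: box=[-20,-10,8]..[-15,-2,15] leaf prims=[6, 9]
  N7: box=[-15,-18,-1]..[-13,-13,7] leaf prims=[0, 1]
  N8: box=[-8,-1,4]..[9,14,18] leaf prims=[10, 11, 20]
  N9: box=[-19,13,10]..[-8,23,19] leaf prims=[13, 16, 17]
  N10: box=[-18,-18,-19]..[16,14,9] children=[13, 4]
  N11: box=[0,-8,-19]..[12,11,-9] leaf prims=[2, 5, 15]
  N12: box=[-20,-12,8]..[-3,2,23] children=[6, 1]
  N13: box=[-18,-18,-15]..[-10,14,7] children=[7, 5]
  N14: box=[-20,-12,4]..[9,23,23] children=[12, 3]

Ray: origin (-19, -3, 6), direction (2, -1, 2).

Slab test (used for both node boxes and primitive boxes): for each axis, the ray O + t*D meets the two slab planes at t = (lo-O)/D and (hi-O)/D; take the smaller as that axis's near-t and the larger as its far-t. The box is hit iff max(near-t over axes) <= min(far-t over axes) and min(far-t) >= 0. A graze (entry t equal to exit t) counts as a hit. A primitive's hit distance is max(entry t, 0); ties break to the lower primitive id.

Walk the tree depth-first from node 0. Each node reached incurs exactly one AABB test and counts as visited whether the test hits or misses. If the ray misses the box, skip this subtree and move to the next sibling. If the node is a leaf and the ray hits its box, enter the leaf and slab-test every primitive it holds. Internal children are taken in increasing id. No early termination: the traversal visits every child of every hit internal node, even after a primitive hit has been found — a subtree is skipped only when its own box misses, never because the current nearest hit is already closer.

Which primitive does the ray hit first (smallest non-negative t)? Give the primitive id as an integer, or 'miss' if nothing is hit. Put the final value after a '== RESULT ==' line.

Trace the traversal:
N0 x:[-1/2,35/2] y:[-26,15] z:[-25/2,17/2] -> hit [-1/2,17/2], descend [10, 14]
  N10 x:[1/2,35/2] y:[-17,15] z:[-25/2,3/2] -> hit [1/2,3/2], descend [4, 13]
    N4 x:[15/2,35/2] y:[-14,12] z:[-25/2,3/2] -> miss, prune
    N13 x:[1/2,9/2] y:[-17,15] z:[-21/2,1/2] -> hit [1/2,1/2], descend [5, 7]
      N5 x:[1/2,9/2] y:[-17,7] z:[-21/2,-3] -> miss, prune
      N7 x:[2,3] y:[10,15] z:[-7/2,1/2] -> miss, prune
  N14 x:[-1/2,14] y:[-26,9] z:[-1,17/2] -> hit [-1/2,17/2], descend [3, 12]
    N3 x:[0,14] y:[-26,-2] z:[-1,13/2] -> miss, prune
    N12 x:[-1/2,8] y:[-5,9] z:[1,17/2] -> hit [1,8], descend [1, 6]
      N1 x:[3/2,8] y:[-5,9] z:[7/2,17/2] -> hit [7/2,8] leaf, test {P7(miss), P12(miss), P21@t=5}
      N6 x:[-1/2,2] y:[-1,7] z:[1,9/2] -> hit [1,2] leaf, test {P6(miss), P9@t=2}

11 AABB tests over nodes [0, 10, 4, 13, 5, 7, 14, 3, 12, 1, 6]; 2 leaves entered; closest P9.

== RESULT ==
9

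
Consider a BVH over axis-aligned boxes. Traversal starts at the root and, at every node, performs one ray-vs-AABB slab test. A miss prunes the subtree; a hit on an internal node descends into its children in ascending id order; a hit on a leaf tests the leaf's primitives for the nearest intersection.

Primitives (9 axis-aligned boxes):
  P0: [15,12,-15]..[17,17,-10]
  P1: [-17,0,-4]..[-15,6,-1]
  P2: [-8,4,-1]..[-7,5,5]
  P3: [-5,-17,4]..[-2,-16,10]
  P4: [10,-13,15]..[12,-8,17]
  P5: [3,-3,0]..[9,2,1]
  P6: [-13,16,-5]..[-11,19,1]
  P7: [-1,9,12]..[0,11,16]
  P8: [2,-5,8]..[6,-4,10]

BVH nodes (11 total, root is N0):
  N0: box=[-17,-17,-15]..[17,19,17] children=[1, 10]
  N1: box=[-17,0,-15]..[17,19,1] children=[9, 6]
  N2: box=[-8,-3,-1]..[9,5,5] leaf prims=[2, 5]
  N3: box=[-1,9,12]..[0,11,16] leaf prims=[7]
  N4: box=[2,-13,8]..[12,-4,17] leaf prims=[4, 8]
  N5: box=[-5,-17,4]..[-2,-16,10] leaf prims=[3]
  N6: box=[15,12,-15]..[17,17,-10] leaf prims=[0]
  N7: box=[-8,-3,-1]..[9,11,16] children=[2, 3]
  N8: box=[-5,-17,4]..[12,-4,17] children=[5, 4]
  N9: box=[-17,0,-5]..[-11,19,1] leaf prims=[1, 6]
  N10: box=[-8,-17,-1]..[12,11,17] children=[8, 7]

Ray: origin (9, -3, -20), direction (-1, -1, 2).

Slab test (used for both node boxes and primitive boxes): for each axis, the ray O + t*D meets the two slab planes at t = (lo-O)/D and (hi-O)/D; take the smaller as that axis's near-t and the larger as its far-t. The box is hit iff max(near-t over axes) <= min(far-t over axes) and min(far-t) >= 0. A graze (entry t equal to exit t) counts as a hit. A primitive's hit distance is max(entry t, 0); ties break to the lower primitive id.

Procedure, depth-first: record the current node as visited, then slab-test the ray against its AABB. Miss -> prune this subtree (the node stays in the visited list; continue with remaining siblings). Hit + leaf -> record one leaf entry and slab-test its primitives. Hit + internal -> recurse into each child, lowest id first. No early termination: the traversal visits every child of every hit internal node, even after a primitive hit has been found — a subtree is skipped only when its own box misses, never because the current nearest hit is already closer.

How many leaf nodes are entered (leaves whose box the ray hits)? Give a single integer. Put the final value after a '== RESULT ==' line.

Walk:
N0 x:[-8,26] y:[-22,14] z:[5/2,37/2] -> hit [5/2,14], descend [1, 10]
  N1 x:[-8,26] y:[-22,-3] z:[5/2,21/2] -> miss, prune
  N10 x:[-3,17] y:[-14,14] z:[19/2,37/2] -> hit [19/2,14], descend [7, 8]
    N7 x:[0,17] y:[-14,0] z:[19/2,18] -> miss, prune
    N8 x:[-3,14] y:[1,14] z:[12,37/2] -> hit [12,14], descend [4, 5]
      N4 x:[-3,7] y:[1,10] z:[14,37/2] -> miss, prune
      N5 x:[11,14] y:[13,14] z:[12,15] -> hit [13,14] leaf, test {P3@t=13}

7 AABB tests over nodes [0, 1, 10, 7, 8, 4, 5]; 1 leaf entered; closest P3.

== RESULT ==
1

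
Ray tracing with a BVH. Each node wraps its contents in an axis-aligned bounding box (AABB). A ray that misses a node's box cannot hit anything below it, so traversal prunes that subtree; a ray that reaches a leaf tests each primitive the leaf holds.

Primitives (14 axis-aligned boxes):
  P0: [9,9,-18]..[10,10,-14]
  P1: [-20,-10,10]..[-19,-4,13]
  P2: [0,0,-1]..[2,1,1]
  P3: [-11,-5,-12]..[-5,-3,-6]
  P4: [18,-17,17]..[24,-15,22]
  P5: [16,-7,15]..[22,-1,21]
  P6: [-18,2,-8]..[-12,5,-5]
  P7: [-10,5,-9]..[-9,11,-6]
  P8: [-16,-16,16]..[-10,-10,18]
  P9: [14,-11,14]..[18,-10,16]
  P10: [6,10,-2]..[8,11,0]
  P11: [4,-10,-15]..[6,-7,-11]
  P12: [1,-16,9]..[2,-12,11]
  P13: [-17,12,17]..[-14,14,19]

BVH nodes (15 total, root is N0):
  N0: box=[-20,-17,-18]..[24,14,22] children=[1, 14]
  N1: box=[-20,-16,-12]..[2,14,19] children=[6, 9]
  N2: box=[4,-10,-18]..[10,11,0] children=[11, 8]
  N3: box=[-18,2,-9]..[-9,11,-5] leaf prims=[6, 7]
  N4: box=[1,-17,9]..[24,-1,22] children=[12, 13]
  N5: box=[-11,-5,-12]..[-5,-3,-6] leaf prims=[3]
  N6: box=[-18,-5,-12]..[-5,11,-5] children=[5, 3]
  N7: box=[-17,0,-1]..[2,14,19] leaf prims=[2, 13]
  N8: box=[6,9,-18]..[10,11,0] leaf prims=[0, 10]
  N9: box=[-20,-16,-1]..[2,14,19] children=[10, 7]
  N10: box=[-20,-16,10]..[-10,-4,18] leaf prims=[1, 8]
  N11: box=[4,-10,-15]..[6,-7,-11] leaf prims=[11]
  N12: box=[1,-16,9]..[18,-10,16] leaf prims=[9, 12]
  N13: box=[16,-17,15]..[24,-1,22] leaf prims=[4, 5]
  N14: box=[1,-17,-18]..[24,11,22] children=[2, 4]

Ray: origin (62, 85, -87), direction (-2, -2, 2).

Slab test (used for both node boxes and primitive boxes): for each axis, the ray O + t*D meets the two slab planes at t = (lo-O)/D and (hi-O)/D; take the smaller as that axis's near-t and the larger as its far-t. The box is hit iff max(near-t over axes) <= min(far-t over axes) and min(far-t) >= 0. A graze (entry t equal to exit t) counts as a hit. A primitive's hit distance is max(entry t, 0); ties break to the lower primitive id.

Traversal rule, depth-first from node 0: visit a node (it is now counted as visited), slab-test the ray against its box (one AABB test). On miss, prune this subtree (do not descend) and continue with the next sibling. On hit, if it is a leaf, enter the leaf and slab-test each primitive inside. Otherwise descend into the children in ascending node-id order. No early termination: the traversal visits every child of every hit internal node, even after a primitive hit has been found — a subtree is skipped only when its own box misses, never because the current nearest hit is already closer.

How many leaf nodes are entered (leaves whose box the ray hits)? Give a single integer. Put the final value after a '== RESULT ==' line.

Trace the traversal:
N0 x:[19,41] y:[71/2,51] z:[69/2,109/2] -> hit [71/2,41], descend [1, 14]
  N1 x:[30,41] y:[71/2,101/2] z:[75/2,53] -> hit [75/2,41], descend [6, 9]
    N6 x:[67/2,40] y:[37,45] z:[75/2,41] -> hit [75/2,40], descend [3, 5]
      N3 x:[71/2,40] y:[37,83/2] z:[39,41] -> hit [39,40] leaf, test {P6@t=40, P7(miss)}
      N5 x:[67/2,73/2] y:[44,45] z:[75/2,81/2] -> miss, prune
    N9 x:[30,41] y:[71/2,101/2] z:[43,53] -> miss, prune
  N14 x:[19,61/2] y:[37,51] z:[69/2,109/2] -> miss, prune

order=[0, 1, 6, 3, 5, 9, 14]  |boxes|=7  |leaves|=1  hit=P6

== RESULT ==
1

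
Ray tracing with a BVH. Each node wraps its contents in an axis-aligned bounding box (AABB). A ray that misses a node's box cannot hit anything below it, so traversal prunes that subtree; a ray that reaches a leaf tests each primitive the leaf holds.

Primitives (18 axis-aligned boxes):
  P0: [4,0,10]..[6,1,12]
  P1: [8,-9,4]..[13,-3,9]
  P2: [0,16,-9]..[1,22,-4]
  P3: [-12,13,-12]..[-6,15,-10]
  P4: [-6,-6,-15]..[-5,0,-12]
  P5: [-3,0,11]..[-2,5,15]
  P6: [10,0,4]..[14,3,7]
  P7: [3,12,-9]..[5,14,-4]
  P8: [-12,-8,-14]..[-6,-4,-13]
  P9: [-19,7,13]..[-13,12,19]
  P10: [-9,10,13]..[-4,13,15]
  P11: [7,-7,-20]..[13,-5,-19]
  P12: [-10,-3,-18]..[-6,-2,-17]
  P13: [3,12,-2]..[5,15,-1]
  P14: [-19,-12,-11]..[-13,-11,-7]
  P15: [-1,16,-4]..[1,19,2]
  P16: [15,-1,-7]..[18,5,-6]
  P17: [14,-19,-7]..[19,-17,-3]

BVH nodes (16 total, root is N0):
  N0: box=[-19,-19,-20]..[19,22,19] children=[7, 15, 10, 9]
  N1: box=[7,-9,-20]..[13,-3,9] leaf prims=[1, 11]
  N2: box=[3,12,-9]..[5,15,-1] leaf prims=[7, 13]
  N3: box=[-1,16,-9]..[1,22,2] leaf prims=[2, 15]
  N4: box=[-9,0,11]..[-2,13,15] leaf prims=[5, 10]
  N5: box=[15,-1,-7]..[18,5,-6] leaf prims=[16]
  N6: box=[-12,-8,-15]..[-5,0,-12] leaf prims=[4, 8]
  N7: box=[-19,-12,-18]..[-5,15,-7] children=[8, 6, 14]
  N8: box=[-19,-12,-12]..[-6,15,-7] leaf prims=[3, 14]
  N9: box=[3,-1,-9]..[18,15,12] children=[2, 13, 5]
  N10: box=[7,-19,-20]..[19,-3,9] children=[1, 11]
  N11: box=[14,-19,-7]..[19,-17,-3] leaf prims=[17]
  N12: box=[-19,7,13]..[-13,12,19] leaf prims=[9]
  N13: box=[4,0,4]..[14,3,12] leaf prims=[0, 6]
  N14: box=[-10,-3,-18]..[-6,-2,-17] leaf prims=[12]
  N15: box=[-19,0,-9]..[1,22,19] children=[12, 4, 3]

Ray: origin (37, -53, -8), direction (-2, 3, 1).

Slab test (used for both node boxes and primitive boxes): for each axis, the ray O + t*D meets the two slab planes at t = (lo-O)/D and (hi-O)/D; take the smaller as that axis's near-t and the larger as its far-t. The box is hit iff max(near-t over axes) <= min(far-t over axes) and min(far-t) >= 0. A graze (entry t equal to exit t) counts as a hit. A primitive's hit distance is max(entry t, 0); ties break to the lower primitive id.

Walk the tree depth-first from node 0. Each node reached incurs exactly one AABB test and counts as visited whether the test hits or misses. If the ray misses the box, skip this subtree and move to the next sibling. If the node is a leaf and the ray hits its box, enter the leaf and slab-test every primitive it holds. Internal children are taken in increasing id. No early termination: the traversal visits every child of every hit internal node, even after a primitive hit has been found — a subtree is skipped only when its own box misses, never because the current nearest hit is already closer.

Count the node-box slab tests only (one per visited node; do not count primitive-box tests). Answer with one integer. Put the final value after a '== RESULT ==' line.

Traverse from the root:
N0 x:[9,28] y:[34/3,25] z:[-12,27] -> hit [34/3,25], descend [7, 9, 10, 15]
  N7 x:[21,28] y:[41/3,68/3] z:[-10,1] -> miss, prune
  N9 x:[19/2,17] y:[52/3,68/3] z:[-1,20] -> miss, prune
  N10 x:[9,15] y:[34/3,50/3] z:[-12,17] -> hit [34/3,15], descend [1, 11]
    N1 x:[12,15] y:[44/3,50/3] z:[-12,17] -> hit [44/3,15] leaf, test {P1(miss), P11(miss)}
    N11 x:[9,23/2] y:[34/3,12] z:[1,5] -> miss, prune
  N15 x:[18,28] y:[53/3,25] z:[-1,27] -> hit [18,25], descend [3, 4, 12]
    N3 x:[18,19] y:[23,25] z:[-1,10] -> miss, prune
    N4 x:[39/2,23] y:[53/3,22] z:[19,23] -> hit [39/2,22] leaf, test {P5(miss), P10@t=21}
    N12 x:[25,28] y:[20,65/3] z:[21,27] -> miss, prune

Visited [0, 7, 9, 10, 1, 11, 15, 3, 4, 12]. Tests: 10 box, 2 leaf. Nearest: P10.

== RESULT ==
10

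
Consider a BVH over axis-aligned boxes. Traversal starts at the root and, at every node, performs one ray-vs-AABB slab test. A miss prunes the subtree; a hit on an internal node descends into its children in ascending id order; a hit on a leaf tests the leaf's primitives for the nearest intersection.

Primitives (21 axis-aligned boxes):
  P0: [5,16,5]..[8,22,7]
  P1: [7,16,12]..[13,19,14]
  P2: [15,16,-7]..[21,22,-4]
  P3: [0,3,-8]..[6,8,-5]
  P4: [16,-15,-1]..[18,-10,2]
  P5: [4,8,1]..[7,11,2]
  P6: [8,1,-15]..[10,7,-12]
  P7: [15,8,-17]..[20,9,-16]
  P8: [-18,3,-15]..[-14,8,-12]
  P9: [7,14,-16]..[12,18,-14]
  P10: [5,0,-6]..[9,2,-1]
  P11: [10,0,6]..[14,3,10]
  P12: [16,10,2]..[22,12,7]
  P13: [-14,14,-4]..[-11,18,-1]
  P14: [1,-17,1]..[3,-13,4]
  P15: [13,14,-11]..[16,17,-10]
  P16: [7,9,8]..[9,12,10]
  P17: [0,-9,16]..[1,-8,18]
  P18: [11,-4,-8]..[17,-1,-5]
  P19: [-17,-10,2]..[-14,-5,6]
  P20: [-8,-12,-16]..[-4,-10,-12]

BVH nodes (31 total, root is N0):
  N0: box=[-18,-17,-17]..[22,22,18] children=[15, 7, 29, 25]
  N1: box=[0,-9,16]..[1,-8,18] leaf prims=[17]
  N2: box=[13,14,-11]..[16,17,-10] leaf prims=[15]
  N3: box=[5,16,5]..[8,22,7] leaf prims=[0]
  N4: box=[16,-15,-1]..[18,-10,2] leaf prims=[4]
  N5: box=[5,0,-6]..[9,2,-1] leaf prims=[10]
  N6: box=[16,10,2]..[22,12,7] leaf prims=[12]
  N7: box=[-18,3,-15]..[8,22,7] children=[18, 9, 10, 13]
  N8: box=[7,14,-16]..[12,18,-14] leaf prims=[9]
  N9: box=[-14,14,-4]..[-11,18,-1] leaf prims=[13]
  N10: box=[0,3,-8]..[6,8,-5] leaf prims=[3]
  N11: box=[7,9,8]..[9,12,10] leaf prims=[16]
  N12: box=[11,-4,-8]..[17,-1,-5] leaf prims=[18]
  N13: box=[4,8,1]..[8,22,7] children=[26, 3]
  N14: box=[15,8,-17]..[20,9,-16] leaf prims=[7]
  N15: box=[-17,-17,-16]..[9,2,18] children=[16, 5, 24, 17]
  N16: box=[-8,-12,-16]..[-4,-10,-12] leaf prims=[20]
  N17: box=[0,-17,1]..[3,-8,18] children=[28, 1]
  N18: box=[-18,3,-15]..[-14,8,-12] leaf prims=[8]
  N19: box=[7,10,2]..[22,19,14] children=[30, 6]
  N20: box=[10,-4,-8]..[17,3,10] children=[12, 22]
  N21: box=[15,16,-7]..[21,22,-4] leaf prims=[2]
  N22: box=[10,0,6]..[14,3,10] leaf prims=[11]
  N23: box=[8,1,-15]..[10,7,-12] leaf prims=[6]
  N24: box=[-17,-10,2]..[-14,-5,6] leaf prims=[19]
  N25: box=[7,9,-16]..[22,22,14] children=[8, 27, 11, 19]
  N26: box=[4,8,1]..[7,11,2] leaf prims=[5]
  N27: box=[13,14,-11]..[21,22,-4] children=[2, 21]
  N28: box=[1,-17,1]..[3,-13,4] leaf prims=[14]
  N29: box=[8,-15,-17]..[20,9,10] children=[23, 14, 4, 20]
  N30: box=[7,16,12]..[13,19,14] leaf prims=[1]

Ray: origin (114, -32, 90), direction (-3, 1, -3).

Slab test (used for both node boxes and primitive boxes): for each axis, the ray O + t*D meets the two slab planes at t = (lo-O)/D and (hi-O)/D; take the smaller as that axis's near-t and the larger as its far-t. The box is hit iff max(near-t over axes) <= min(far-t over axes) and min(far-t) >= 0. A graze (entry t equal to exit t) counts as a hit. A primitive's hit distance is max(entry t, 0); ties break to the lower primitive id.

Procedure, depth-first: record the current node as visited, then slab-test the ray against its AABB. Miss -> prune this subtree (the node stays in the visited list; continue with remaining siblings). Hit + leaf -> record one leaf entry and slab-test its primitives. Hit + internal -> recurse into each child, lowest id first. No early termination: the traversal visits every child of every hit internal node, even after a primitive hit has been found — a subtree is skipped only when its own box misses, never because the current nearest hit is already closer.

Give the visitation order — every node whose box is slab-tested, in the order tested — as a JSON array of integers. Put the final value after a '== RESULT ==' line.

Trace the traversal:
N0 x:[92/3,44] y:[15,54] z:[24,107/3] -> hit [92/3,107/3], descend [7, 15, 25, 29]
  N7 x:[106/3,44] y:[35,54] z:[83/3,35] -> miss, prune
  N15 x:[35,131/3] y:[15,34] z:[24,106/3] -> miss, prune
  N25 x:[92/3,107/3] y:[41,54] z:[76/3,106/3] -> miss, prune
  N29 x:[94/3,106/3] y:[17,41] z:[80/3,107/3] -> hit [94/3,106/3], descend [4, 14, 20, 23]
    N4 x:[32,98/3] y:[17,22] z:[88/3,91/3] -> miss, prune
    N14 x:[94/3,33] y:[40,41] z:[106/3,107/3] -> miss, prune
    N20 x:[97/3,104/3] y:[28,35] z:[80/3,98/3] -> hit [97/3,98/3], descend [12, 22]
      N12 x:[97/3,103/3] y:[28,31] z:[95/3,98/3] -> miss, prune
      N22 x:[100/3,104/3] y:[32,35] z:[80/3,28] -> miss, prune
    N23 x:[104/3,106/3] y:[33,39] z:[34,35] -> hit [104/3,35] leaf, test {P6@t=104/3}

Summary -> nodes [0, 7, 15, 25, 29, 4, 14, 20, 12, 22, 23]; box-tests=11; leaf-entries=1; first=P6

== RESULT ==
[0, 7, 15, 25, 29, 4, 14, 20, 12, 22, 23]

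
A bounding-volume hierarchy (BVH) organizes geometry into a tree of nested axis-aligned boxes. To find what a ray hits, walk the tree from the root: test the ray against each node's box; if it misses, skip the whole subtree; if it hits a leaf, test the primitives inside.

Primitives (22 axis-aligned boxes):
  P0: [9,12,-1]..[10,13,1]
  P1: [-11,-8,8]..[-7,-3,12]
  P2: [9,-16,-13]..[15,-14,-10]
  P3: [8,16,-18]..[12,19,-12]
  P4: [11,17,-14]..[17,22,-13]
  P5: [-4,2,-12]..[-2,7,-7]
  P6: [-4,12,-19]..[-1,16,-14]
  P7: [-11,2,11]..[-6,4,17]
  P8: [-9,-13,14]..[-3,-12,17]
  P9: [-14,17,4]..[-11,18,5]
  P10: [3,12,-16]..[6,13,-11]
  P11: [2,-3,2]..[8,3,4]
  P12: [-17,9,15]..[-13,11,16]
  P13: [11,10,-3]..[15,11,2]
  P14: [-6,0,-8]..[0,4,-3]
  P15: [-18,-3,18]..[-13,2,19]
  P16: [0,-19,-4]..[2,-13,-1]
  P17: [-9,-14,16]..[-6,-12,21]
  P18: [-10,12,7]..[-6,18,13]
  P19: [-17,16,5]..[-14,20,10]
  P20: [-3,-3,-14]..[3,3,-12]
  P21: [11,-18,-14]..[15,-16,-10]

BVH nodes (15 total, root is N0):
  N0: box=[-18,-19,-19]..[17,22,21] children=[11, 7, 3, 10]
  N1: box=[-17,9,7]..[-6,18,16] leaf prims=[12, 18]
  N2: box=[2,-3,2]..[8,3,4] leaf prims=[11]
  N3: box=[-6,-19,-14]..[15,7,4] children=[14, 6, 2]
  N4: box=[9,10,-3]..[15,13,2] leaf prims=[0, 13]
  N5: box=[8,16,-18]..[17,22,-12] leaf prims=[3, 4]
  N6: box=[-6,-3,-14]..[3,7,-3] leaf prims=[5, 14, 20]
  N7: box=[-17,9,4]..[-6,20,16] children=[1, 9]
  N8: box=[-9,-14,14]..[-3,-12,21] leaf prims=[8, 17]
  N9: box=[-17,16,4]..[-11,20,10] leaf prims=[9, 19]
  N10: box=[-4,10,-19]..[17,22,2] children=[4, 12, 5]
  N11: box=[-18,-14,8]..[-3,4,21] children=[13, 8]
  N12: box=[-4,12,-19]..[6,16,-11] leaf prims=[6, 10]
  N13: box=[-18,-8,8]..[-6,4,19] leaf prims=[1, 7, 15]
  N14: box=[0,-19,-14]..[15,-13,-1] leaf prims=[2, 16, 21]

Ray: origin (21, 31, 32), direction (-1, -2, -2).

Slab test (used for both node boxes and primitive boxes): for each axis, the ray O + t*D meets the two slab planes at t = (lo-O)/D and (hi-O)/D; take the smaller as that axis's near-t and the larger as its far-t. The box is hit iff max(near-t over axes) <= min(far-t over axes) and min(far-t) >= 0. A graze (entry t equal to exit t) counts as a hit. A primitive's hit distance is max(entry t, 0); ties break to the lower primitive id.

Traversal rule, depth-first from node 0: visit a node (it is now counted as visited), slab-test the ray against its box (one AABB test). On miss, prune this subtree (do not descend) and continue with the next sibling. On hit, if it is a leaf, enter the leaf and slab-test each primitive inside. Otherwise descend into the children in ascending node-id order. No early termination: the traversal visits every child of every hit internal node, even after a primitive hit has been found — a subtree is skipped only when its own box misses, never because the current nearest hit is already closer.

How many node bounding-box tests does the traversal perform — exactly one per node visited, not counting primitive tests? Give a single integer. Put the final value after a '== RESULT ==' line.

Traverse from the root:
N0 x:[4,39] y:[9/2,25] z:[11/2,51/2] -> hit [11/2,25], descend [3, 7, 10, 11]
  N3 x:[6,27] y:[12,25] z:[14,23] -> hit [14,23], descend [2, 6, 14]
    N2 x:[13,19] y:[14,17] z:[14,15] -> hit [14,15] leaf, test {P11@t=14}
    N6 x:[18,27] y:[12,17] z:[35/2,23] -> miss, prune
    N14 x:[6,21] y:[22,25] z:[33/2,23] -> miss, prune
  N7 x:[27,38] y:[11/2,11] z:[8,14] -> miss, prune
  N10 x:[4,25] y:[9/2,21/2] z:[15,51/2] -> miss, prune
  N11 x:[24,39] y:[27/2,45/2] z:[11/2,12] -> miss, prune

Summary -> nodes [0, 3, 2, 6, 14, 7, 10, 11]; box-tests=8; leaf-entries=1; first=P11

== RESULT ==
8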